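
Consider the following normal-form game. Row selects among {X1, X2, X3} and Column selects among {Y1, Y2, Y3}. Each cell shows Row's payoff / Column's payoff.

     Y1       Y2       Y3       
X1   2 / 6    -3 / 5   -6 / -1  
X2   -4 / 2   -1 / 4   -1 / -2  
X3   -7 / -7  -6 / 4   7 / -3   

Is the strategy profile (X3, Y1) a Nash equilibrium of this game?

No

Holding Column at Y1: Row gets -7 from X3 but could get 2 by switching to X1. Row has a profitable deviation.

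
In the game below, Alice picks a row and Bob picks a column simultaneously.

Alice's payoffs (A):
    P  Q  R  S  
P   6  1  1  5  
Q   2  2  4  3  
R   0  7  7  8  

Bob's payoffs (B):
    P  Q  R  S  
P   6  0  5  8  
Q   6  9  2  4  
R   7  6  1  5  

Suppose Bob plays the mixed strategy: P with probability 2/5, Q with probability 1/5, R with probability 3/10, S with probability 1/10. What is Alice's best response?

R

Compute Alice's expected payoff from each pure strategy against the given mix.
P: (2/5)·6 + (1/5)·1 + (3/10)·1 + (1/10)·5 = 17/5
Q: (2/5)·2 + (1/5)·2 + (3/10)·4 + (1/10)·3 = 27/10
R: (2/5)·0 + (1/5)·7 + (3/10)·7 + (1/10)·8 = 43/10
Highest expected payoff is 43/10, from R.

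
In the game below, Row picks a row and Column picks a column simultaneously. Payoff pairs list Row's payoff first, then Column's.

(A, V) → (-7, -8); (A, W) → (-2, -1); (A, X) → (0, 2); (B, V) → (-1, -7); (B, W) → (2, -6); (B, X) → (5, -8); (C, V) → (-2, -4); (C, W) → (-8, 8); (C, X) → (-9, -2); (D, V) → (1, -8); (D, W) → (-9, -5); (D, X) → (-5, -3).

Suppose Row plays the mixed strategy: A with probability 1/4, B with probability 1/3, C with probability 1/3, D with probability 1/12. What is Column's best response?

Column's best reply maximizes expected payoff against the mix.
V: (1/4)·(-8) + (1/3)·(-7) + (1/3)·(-4) + (1/12)·(-8) = -19/3
W: (1/4)·(-1) + (1/3)·(-6) + (1/3)·8 + (1/12)·(-5) = 0
X: (1/4)·2 + (1/3)·(-8) + (1/3)·(-2) + (1/12)·(-3) = -37/12
Highest expected payoff is 0, from W.

W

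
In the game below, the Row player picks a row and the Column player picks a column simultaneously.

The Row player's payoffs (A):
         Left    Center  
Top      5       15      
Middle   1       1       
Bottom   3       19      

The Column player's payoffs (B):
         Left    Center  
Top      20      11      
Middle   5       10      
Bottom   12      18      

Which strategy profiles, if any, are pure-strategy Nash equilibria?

Check mutual best responses: a cell is a NE iff neither player can gain by unilaterally deviating.
The Row player's best responses — vs Left: Top (payoff 5); vs Center: Bottom (payoff 19).
The Column player's best responses — vs Top: Left (payoff 20); vs Middle: Center (payoff 10); vs Bottom: Center (payoff 18).
Mutual best responses occur at (Top, Left) and (Bottom, Center); at each, neither player gains by switching.

(Top, Left) and (Bottom, Center)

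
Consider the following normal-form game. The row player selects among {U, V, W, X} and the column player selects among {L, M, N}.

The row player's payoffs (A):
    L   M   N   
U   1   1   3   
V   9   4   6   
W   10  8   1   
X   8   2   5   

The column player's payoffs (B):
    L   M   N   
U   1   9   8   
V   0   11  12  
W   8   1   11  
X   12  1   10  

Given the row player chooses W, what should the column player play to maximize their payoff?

N

With the row player fixed at W, the column player's payoffs are: L → 8, M → 1, N → 11.
The maximum is 11, achieved by N.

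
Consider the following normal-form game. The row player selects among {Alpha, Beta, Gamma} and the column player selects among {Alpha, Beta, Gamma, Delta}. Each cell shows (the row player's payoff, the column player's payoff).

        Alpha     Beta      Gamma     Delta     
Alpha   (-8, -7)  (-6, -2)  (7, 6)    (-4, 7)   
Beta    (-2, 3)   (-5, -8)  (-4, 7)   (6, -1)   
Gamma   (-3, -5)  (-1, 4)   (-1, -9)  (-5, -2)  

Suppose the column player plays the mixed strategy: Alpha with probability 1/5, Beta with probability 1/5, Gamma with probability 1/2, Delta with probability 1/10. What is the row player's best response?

Compute the row player's expected payoff from each pure strategy against the given mix.
Alpha: (1/5)·(-8) + (1/5)·(-6) + (1/2)·7 + (1/10)·(-4) = 3/10
Beta: (1/5)·(-2) + (1/5)·(-5) + (1/2)·(-4) + (1/10)·6 = -14/5
Gamma: (1/5)·(-3) + (1/5)·(-1) + (1/2)·(-1) + (1/10)·(-5) = -9/5
Highest expected payoff is 3/10, from Alpha.

Alpha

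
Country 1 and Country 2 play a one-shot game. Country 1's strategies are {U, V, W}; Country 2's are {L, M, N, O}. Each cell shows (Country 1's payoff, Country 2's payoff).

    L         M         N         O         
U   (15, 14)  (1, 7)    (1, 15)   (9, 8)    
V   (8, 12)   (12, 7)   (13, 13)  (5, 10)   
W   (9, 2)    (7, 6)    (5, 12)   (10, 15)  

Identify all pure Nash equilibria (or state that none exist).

(V, N) and (W, O)

A profile is a Nash equilibrium when each player is best-responding to the other.
Country 1's best responses — vs L: U (payoff 15); vs M: V (payoff 12); vs N: V (payoff 13); vs O: W (payoff 10).
Country 2's best responses — vs U: N (payoff 15); vs V: N (payoff 13); vs W: O (payoff 15).
Mutual best responses occur at (V, N) and (W, O); at each, neither player gains by switching.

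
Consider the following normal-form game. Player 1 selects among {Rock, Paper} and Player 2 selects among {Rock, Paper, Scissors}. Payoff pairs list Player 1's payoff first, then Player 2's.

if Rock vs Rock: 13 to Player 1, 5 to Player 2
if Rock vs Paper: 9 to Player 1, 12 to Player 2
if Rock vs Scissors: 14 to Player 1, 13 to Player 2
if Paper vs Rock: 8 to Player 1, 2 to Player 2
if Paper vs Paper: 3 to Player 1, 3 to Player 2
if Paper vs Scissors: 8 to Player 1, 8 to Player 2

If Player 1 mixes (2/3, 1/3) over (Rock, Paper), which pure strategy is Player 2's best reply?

Compute Player 2's expected payoff from each pure strategy against the given mix.
Rock: (2/3)·5 + (1/3)·2 = 4
Paper: (2/3)·12 + (1/3)·3 = 9
Scissors: (2/3)·13 + (1/3)·8 = 34/3
Highest expected payoff is 34/3, from Scissors.

Scissors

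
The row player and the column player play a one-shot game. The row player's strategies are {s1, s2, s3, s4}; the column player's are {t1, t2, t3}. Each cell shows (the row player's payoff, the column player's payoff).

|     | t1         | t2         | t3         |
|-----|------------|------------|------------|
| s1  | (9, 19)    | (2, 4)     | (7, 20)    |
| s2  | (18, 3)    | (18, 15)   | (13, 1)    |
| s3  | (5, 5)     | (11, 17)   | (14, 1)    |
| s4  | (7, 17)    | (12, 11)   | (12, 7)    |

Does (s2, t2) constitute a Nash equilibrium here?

Yes

Holding the column player at t2: the row player gets 18 from s2, versus 2 from s1, 11 from s3, 12 from s4. No profitable deviation for the row player.
Holding the row player at s2: the column player gets 15 from t2, versus 3 from t1, 1 from t3. No profitable deviation for the column player either.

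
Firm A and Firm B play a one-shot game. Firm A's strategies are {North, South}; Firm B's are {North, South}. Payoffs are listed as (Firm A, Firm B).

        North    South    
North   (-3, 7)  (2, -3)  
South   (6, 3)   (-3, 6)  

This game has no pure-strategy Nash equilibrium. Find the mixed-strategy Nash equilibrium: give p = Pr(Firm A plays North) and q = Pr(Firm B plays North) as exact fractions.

p = 3/13, q = 5/14

Each player's mixing probability is pinned down by making the *other* player indifferent.
Firm B indifferent between North and South: p·7 + (1−p)·3 = p·(-3) + (1−p)·6 ⟹ 3 + 4p = 6 + (-9)p ⟹ p = 3/13.
Firm A indifferent between North and South: q·(-3) + (1−q)·2 = q·6 + (1−q)·(-3) ⟹ 2 + (-5)q = (-3) + 9q ⟹ q = 5/14.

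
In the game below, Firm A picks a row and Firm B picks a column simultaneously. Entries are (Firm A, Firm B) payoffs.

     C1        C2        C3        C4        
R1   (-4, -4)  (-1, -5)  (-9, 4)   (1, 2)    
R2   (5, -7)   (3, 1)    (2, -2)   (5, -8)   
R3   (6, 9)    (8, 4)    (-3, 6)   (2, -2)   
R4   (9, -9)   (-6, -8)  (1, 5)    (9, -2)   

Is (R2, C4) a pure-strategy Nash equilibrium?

Holding Firm B at C4: Firm A gets 5 from R2 but could get 9 by switching to R4. Firm A has a profitable deviation.

No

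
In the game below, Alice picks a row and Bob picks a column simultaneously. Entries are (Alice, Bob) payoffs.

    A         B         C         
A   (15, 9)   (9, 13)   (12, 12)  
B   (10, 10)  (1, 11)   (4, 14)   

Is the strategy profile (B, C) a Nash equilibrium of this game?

Holding Bob at C: Alice gets 4 from B but could get 12 by switching to A. Alice has a profitable deviation.

No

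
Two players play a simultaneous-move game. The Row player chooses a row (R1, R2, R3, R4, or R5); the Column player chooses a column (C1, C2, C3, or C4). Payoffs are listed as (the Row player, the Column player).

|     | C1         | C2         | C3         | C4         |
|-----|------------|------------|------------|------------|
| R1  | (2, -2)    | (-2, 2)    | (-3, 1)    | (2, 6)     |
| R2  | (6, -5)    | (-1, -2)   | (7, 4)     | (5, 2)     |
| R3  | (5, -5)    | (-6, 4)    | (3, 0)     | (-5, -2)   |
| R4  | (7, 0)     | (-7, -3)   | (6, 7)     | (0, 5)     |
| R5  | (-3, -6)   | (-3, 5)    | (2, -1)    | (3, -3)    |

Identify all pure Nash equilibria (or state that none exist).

(R2, C3)

Find each player's best response to every opponent strategy; NE are the intersections.
The Row player's best responses — vs C1: R4 (payoff 7); vs C2: R2 (payoff -1); vs C3: R2 (payoff 7); vs C4: R2 (payoff 5).
The Column player's best responses — vs R1: C4 (payoff 6); vs R2: C3 (payoff 4); vs R3: C2 (payoff 4); vs R4: C3 (payoff 7); vs R5: C2 (payoff 5).
The only mutual best response is (R2, C3); neither player gains by switching there.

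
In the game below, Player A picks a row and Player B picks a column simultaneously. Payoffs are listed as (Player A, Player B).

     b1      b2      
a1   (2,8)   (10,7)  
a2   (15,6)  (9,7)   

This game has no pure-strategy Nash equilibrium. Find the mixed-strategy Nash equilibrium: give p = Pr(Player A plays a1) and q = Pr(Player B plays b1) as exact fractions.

In a mixed NE each player is indifferent between their pure strategies, so the opponent's mix sets the indifference.
Player B indifferent between b1 and b2: p·8 + (1−p)·6 = p·7 + (1−p)·7 ⟹ 6 + 2p = 7 + 0p ⟹ p = 1/2.
Player A indifferent between a1 and a2: q·2 + (1−q)·10 = q·15 + (1−q)·9 ⟹ 10 + (-8)q = 9 + 6q ⟹ q = 1/14.

p = 1/2, q = 1/14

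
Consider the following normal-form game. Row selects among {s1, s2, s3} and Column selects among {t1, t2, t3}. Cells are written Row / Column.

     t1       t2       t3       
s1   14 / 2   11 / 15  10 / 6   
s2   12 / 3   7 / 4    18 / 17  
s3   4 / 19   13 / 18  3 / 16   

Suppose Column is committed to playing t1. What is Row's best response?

With Column fixed at t1, Row's payoffs are: s1 → 14, s2 → 12, s3 → 4.
The maximum is 14, achieved by s1.

s1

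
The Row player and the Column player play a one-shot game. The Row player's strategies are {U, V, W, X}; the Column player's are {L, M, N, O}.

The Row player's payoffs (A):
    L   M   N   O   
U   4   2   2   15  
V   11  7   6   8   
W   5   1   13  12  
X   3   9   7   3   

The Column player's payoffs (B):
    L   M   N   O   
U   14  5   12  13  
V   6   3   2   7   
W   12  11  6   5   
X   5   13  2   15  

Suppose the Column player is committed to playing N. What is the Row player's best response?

With the Column player fixed at N, the Row player's payoffs are: U → 2, V → 6, W → 13, X → 7.
The maximum is 13, achieved by W.

W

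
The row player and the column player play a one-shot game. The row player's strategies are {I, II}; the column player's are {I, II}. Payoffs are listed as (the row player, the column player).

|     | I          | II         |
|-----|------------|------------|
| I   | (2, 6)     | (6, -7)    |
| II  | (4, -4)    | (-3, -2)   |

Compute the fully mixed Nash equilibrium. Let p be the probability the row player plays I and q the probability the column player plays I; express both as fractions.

In a mixed NE each player is indifferent between their pure strategies, so the opponent's mix sets the indifference.
The column player indifferent between I and II: p·6 + (1−p)·(-4) = p·(-7) + (1−p)·(-2) ⟹ (-4) + 10p = (-2) + (-5)p ⟹ p = 2/15.
The row player indifferent between I and II: q·2 + (1−q)·6 = q·4 + (1−q)·(-3) ⟹ 6 + (-4)q = (-3) + 7q ⟹ q = 9/11.

p = 2/15, q = 9/11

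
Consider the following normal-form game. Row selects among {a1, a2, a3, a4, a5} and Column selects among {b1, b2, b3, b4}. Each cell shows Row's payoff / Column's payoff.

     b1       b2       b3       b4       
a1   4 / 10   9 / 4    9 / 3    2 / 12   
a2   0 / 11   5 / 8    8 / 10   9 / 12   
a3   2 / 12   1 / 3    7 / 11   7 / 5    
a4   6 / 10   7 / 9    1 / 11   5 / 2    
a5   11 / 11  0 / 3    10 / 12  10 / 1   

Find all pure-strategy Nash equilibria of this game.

A profile is a Nash equilibrium when each player is best-responding to the other.
Row's best responses — vs b1: a5 (payoff 11); vs b2: a1 (payoff 9); vs b3: a5 (payoff 10); vs b4: a5 (payoff 10).
Column's best responses — vs a1: b4 (payoff 12); vs a2: b4 (payoff 12); vs a3: b1 (payoff 12); vs a4: b3 (payoff 11); vs a5: b3 (payoff 12).
The only mutual best response is (a5, b3); neither player gains by switching there.

(a5, b3)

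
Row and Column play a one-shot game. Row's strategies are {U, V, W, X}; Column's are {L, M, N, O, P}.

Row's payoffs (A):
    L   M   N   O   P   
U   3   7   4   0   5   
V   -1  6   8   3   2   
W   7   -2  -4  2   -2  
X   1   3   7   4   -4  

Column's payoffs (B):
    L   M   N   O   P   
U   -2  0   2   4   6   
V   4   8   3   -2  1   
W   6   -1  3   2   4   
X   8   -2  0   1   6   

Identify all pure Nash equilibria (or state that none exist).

(U, P) and (W, L)

Find each player's best response to every opponent strategy; NE are the intersections.
Row's best responses — vs L: W (payoff 7); vs M: U (payoff 7); vs N: V (payoff 8); vs O: X (payoff 4); vs P: U (payoff 5).
Column's best responses — vs U: P (payoff 6); vs V: M (payoff 8); vs W: L (payoff 6); vs X: L (payoff 8).
Mutual best responses occur at (U, P) and (W, L); at each, neither player gains by switching.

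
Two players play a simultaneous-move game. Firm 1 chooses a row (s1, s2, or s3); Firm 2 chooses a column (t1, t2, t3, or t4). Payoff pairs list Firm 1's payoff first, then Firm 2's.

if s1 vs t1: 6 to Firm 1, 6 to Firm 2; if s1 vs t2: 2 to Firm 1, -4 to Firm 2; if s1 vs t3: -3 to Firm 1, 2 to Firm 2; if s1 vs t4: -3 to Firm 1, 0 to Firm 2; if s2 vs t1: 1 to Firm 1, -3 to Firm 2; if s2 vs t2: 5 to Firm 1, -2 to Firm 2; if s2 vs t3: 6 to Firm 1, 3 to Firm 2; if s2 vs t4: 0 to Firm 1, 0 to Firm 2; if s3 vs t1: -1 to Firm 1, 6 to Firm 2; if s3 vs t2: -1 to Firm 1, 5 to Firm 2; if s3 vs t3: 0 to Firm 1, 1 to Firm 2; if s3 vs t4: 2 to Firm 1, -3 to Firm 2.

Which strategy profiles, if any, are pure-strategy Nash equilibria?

(s1, t1) and (s2, t3)

Check mutual best responses: a cell is a NE iff neither player can gain by unilaterally deviating.
Firm 1's best responses — vs t1: s1 (payoff 6); vs t2: s2 (payoff 5); vs t3: s2 (payoff 6); vs t4: s3 (payoff 2).
Firm 2's best responses — vs s1: t1 (payoff 6); vs s2: t3 (payoff 3); vs s3: t1 (payoff 6).
Mutual best responses occur at (s1, t1) and (s2, t3); at each, neither player gains by switching.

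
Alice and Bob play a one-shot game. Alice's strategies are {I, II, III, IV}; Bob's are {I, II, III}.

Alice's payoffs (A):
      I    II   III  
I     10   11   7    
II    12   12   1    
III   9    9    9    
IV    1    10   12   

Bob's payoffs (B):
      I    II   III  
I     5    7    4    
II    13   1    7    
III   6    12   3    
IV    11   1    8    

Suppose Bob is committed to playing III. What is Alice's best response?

With Bob fixed at III, Alice's payoffs are: I → 7, II → 1, III → 9, IV → 12.
The maximum is 12, achieved by IV.

IV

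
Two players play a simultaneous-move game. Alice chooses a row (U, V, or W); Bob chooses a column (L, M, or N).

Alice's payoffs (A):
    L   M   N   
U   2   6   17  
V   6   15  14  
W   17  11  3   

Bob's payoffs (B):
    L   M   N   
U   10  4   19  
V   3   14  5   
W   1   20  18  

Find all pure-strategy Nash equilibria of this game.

(U, N) and (V, M)

A profile is a Nash equilibrium when each player is best-responding to the other.
Alice's best responses — vs L: W (payoff 17); vs M: V (payoff 15); vs N: U (payoff 17).
Bob's best responses — vs U: N (payoff 19); vs V: M (payoff 14); vs W: M (payoff 20).
Mutual best responses occur at (U, N) and (V, M); at each, neither player gains by switching.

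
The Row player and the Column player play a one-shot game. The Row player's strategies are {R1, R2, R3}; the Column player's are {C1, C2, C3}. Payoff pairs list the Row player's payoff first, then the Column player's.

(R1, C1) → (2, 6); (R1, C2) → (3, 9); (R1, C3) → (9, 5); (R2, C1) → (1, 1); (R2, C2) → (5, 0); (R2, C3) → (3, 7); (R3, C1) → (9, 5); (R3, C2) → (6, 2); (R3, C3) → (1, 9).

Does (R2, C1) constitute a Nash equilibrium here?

No

Holding the Column player at C1: the Row player gets 1 from R2 but could get 9 by switching to R3. The Row player has a profitable deviation.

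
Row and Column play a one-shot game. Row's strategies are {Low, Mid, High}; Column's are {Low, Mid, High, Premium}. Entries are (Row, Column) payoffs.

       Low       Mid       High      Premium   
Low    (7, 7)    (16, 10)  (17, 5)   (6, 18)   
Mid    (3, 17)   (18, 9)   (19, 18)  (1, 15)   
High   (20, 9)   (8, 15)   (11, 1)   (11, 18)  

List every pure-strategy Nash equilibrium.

(Mid, High) and (High, Premium)

Check mutual best responses: a cell is a NE iff neither player can gain by unilaterally deviating.
Row's best responses — vs Low: High (payoff 20); vs Mid: Mid (payoff 18); vs High: Mid (payoff 19); vs Premium: High (payoff 11).
Column's best responses — vs Low: Premium (payoff 18); vs Mid: High (payoff 18); vs High: Premium (payoff 18).
Mutual best responses occur at (Mid, High) and (High, Premium); at each, neither player gains by switching.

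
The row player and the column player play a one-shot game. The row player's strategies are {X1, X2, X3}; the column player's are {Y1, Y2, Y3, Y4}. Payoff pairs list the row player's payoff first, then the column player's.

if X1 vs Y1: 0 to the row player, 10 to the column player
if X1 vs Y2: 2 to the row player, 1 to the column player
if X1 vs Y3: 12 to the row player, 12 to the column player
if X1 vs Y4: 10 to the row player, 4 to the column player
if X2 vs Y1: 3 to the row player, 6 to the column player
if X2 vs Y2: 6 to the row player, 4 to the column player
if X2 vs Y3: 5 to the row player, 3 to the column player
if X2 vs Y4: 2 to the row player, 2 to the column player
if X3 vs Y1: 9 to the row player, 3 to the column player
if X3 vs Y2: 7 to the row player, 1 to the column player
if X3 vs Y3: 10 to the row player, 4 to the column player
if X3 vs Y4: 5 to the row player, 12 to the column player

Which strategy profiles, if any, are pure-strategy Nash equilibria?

Find each player's best response to every opponent strategy; NE are the intersections.
The row player's best responses — vs Y1: X3 (payoff 9); vs Y2: X3 (payoff 7); vs Y3: X1 (payoff 12); vs Y4: X1 (payoff 10).
The column player's best responses — vs X1: Y3 (payoff 12); vs X2: Y1 (payoff 6); vs X3: Y4 (payoff 12).
The only mutual best response is (X1, Y3); neither player gains by switching there.

(X1, Y3)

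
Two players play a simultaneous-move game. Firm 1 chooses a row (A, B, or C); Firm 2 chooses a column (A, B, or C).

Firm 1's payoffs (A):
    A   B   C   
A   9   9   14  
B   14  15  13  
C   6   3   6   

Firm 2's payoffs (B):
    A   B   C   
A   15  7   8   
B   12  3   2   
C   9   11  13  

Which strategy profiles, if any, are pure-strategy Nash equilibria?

(B, A)

Check mutual best responses: a cell is a NE iff neither player can gain by unilaterally deviating.
Firm 1's best responses — vs A: B (payoff 14); vs B: B (payoff 15); vs C: A (payoff 14).
Firm 2's best responses — vs A: A (payoff 15); vs B: A (payoff 12); vs C: C (payoff 13).
The only mutual best response is (B, A); neither player gains by switching there.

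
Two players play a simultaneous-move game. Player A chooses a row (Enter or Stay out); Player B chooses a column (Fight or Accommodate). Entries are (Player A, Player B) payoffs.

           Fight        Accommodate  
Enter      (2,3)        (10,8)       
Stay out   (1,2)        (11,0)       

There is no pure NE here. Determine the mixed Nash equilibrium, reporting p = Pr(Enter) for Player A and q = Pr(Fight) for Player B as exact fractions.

In a mixed NE each player is indifferent between their pure strategies, so the opponent's mix sets the indifference.
Player B indifferent between Fight and Accommodate: p·3 + (1−p)·2 = p·8 + (1−p)·0 ⟹ 2 + 1p = 0 + 8p ⟹ p = 2/7.
Player A indifferent between Enter and Stay out: q·2 + (1−q)·10 = q·1 + (1−q)·11 ⟹ 10 + (-8)q = 11 + (-10)q ⟹ q = 1/2.

p = 2/7, q = 1/2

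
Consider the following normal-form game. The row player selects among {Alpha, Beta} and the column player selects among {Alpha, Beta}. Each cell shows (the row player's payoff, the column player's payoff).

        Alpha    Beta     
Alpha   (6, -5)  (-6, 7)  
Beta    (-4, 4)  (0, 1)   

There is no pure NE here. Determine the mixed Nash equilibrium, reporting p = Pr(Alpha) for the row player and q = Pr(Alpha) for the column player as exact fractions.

p = 1/5, q = 3/8

In a mixed NE each player is indifferent between their pure strategies, so the opponent's mix sets the indifference.
The column player indifferent between Alpha and Beta: p·(-5) + (1−p)·4 = p·7 + (1−p)·1 ⟹ 4 + (-9)p = 1 + 6p ⟹ p = 1/5.
The row player indifferent between Alpha and Beta: q·6 + (1−q)·(-6) = q·(-4) + (1−q)·0 ⟹ (-6) + 12q = 0 + (-4)q ⟹ q = 3/8.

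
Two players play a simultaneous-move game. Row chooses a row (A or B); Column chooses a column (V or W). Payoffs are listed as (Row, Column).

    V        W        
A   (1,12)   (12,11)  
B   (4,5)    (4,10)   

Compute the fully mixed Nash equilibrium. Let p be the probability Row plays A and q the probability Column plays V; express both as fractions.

In a mixed NE each player is indifferent between their pure strategies, so the opponent's mix sets the indifference.
Column indifferent between V and W: p·12 + (1−p)·5 = p·11 + (1−p)·10 ⟹ 5 + 7p = 10 + 1p ⟹ p = 5/6.
Row indifferent between A and B: q·1 + (1−q)·12 = q·4 + (1−q)·4 ⟹ 12 + (-11)q = 4 + 0q ⟹ q = 8/11.

p = 5/6, q = 8/11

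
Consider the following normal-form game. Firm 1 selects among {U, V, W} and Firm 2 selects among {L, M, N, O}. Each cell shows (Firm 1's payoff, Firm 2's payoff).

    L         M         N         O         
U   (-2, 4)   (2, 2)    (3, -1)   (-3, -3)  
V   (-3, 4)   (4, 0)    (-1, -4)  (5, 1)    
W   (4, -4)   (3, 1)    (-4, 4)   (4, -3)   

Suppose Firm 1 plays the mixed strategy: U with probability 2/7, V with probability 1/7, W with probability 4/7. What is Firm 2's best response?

Firm 2's best reply maximizes expected payoff against the mix.
L: (2/7)·4 + (1/7)·4 + (4/7)·(-4) = -4/7
M: (2/7)·2 + (1/7)·0 + (4/7)·1 = 8/7
N: (2/7)·(-1) + (1/7)·(-4) + (4/7)·4 = 10/7
O: (2/7)·(-3) + (1/7)·1 + (4/7)·(-3) = -17/7
Highest expected payoff is 10/7, from N.

N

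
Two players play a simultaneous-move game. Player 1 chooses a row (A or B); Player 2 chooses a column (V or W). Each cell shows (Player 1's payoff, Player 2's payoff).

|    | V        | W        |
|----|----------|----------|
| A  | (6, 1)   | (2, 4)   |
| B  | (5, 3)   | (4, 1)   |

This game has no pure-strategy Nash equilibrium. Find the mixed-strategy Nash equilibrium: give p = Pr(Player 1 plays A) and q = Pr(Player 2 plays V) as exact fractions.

Each player's mixing probability is pinned down by making the *other* player indifferent.
Player 2 indifferent between V and W: p·1 + (1−p)·3 = p·4 + (1−p)·1 ⟹ 3 + (-2)p = 1 + 3p ⟹ p = 2/5.
Player 1 indifferent between A and B: q·6 + (1−q)·2 = q·5 + (1−q)·4 ⟹ 2 + 4q = 4 + 1q ⟹ q = 2/3.

p = 2/5, q = 2/3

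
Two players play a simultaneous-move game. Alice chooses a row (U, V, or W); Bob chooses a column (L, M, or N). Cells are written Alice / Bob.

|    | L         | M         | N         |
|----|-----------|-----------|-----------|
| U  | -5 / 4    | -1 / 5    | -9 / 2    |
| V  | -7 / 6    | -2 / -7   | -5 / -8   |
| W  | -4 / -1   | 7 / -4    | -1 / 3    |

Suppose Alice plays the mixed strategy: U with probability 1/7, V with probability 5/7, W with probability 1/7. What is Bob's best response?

Bob's best reply maximizes expected payoff against the mix.
L: (1/7)·4 + (5/7)·6 + (1/7)·(-1) = 33/7
M: (1/7)·5 + (5/7)·(-7) + (1/7)·(-4) = -34/7
N: (1/7)·2 + (5/7)·(-8) + (1/7)·3 = -5
Highest expected payoff is 33/7, from L.

L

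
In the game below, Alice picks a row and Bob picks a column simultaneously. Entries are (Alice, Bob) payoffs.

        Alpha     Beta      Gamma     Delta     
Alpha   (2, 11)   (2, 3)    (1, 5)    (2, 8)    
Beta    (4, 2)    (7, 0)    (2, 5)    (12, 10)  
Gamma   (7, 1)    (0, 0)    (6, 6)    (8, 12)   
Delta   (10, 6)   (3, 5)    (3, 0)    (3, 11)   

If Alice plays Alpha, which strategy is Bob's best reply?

Alpha

With Alice fixed at Alpha, Bob's payoffs are: Alpha → 11, Beta → 3, Gamma → 5, Delta → 8.
The maximum is 11, achieved by Alpha.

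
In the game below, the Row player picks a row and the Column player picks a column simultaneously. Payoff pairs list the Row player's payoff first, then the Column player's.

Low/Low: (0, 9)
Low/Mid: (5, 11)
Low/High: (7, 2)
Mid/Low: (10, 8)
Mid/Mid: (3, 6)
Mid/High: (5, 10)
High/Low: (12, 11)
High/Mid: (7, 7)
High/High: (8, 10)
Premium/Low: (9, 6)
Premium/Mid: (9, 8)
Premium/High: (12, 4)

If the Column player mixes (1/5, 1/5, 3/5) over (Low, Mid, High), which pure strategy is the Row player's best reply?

The Row player's best reply maximizes expected payoff against the mix.
Low: (1/5)·0 + (1/5)·5 + (3/5)·7 = 26/5
Mid: (1/5)·10 + (1/5)·3 + (3/5)·5 = 28/5
High: (1/5)·12 + (1/5)·7 + (3/5)·8 = 43/5
Premium: (1/5)·9 + (1/5)·9 + (3/5)·12 = 54/5
Highest expected payoff is 54/5, from Premium.

Premium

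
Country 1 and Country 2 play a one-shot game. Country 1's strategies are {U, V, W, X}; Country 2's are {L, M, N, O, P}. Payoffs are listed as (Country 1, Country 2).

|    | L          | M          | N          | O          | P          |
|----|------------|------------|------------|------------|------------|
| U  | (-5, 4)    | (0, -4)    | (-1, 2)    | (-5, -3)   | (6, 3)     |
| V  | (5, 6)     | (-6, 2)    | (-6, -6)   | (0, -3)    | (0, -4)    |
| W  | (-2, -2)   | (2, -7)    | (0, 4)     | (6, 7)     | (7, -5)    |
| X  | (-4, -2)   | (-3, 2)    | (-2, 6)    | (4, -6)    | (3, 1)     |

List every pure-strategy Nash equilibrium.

A profile is a Nash equilibrium when each player is best-responding to the other.
Country 1's best responses — vs L: V (payoff 5); vs M: W (payoff 2); vs N: W (payoff 0); vs O: W (payoff 6); vs P: W (payoff 7).
Country 2's best responses — vs U: L (payoff 4); vs V: L (payoff 6); vs W: O (payoff 7); vs X: N (payoff 6).
Mutual best responses occur at (V, L) and (W, O); at each, neither player gains by switching.

(V, L) and (W, O)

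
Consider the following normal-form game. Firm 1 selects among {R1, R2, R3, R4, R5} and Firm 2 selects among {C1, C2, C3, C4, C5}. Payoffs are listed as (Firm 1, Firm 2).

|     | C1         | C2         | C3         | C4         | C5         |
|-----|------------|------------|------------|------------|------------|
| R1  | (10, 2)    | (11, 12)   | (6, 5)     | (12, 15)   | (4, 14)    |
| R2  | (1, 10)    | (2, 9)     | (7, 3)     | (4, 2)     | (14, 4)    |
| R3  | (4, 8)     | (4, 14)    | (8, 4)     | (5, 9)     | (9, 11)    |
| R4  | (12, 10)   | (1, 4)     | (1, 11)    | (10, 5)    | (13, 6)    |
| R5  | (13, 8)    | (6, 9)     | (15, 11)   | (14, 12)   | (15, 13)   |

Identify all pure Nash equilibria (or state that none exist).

(R5, C5)

Check mutual best responses: a cell is a NE iff neither player can gain by unilaterally deviating.
Firm 1's best responses — vs C1: R5 (payoff 13); vs C2: R1 (payoff 11); vs C3: R5 (payoff 15); vs C4: R5 (payoff 14); vs C5: R5 (payoff 15).
Firm 2's best responses — vs R1: C4 (payoff 15); vs R2: C1 (payoff 10); vs R3: C2 (payoff 14); vs R4: C3 (payoff 11); vs R5: C5 (payoff 13).
The only mutual best response is (R5, C5); neither player gains by switching there.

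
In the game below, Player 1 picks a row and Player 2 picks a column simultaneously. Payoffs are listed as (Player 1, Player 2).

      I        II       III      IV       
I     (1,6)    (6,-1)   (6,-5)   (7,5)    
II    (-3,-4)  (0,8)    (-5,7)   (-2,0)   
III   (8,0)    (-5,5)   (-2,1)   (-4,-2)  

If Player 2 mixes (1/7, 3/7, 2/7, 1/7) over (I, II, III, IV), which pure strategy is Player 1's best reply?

I

Compute Player 1's expected payoff from each pure strategy against the given mix.
I: (1/7)·1 + (3/7)·6 + (2/7)·6 + (1/7)·7 = 38/7
II: (1/7)·(-3) + (3/7)·0 + (2/7)·(-5) + (1/7)·(-2) = -15/7
III: (1/7)·8 + (3/7)·(-5) + (2/7)·(-2) + (1/7)·(-4) = -15/7
Highest expected payoff is 38/7, from I.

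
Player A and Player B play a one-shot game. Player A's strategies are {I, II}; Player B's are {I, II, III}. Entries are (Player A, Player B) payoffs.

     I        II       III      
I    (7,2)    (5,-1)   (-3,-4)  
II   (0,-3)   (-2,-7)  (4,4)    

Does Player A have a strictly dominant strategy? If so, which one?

A strategy is strictly dominant if it gives Player A a strictly higher payoff than every other strategy, against every choice by the opponent.
I is not dominant: against III, II gives 4 > -3.
II is not dominant: against I, I gives 7 > 0.
No single strategy is best against every opponent action.

None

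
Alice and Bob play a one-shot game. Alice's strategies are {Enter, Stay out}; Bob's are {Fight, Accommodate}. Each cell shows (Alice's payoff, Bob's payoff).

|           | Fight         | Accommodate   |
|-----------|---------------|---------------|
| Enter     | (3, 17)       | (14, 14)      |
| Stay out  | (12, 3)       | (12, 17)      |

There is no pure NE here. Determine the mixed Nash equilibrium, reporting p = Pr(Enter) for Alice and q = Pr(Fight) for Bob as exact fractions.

p = 14/17, q = 2/11

Each player's mixing probability is pinned down by making the *other* player indifferent.
Bob indifferent between Fight and Accommodate: p·17 + (1−p)·3 = p·14 + (1−p)·17 ⟹ 3 + 14p = 17 + (-3)p ⟹ p = 14/17.
Alice indifferent between Enter and Stay out: q·3 + (1−q)·14 = q·12 + (1−q)·12 ⟹ 14 + (-11)q = 12 + 0q ⟹ q = 2/11.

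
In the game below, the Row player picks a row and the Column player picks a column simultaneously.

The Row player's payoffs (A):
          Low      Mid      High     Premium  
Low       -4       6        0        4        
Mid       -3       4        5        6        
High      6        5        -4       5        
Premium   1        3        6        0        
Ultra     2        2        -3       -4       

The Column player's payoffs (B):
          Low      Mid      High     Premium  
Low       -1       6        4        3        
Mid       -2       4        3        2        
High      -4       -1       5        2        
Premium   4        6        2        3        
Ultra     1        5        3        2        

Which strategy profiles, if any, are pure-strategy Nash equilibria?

A profile is a Nash equilibrium when each player is best-responding to the other.
The Row player's best responses — vs Low: High (payoff 6); vs Mid: Low (payoff 6); vs High: Premium (payoff 6); vs Premium: Mid (payoff 6).
The Column player's best responses — vs Low: Mid (payoff 6); vs Mid: Mid (payoff 4); vs High: High (payoff 5); vs Premium: Mid (payoff 6); vs Ultra: Mid (payoff 5).
The only mutual best response is (Low, Mid); neither player gains by switching there.

(Low, Mid)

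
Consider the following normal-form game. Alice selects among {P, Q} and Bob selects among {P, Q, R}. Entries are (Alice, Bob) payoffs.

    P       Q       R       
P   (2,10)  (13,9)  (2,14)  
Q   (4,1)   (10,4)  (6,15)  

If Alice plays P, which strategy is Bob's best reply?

With Alice fixed at P, Bob's payoffs are: P → 10, Q → 9, R → 14.
The maximum is 14, achieved by R.

R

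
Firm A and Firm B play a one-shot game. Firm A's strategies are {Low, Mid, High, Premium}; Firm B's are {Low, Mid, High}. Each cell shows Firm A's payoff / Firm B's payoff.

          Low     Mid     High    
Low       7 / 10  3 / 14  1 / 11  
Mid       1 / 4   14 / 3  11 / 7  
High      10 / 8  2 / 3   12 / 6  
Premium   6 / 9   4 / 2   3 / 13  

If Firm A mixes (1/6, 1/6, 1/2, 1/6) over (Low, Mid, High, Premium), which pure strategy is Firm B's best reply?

High

Firm B's best reply maximizes expected payoff against the mix.
Low: (1/6)·10 + (1/6)·4 + (1/2)·8 + (1/6)·9 = 47/6
Mid: (1/6)·14 + (1/6)·3 + (1/2)·3 + (1/6)·2 = 14/3
High: (1/6)·11 + (1/6)·7 + (1/2)·6 + (1/6)·13 = 49/6
Highest expected payoff is 49/6, from High.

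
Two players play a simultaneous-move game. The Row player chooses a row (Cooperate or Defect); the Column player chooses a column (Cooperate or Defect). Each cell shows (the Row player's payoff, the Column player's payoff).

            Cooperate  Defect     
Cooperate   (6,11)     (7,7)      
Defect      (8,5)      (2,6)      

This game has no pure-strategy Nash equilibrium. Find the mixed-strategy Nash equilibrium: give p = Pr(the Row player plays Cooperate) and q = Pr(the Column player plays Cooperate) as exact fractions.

p = 1/5, q = 5/7

In a mixed NE each player is indifferent between their pure strategies, so the opponent's mix sets the indifference.
The Column player indifferent between Cooperate and Defect: p·11 + (1−p)·5 = p·7 + (1−p)·6 ⟹ 5 + 6p = 6 + 1p ⟹ p = 1/5.
The Row player indifferent between Cooperate and Defect: q·6 + (1−q)·7 = q·8 + (1−q)·2 ⟹ 7 + (-1)q = 2 + 6q ⟹ q = 5/7.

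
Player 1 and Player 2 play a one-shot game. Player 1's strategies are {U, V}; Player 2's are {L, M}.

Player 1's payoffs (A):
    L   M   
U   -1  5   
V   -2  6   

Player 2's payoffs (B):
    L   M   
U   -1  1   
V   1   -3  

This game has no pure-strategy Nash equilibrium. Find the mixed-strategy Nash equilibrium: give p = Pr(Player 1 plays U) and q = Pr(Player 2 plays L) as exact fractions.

Each player's mixing probability is pinned down by making the *other* player indifferent.
Player 2 indifferent between L and M: p·(-1) + (1−p)·1 = p·1 + (1−p)·(-3) ⟹ 1 + (-2)p = (-3) + 4p ⟹ p = 2/3.
Player 1 indifferent between U and V: q·(-1) + (1−q)·5 = q·(-2) + (1−q)·6 ⟹ 5 + (-6)q = 6 + (-8)q ⟹ q = 1/2.

p = 2/3, q = 1/2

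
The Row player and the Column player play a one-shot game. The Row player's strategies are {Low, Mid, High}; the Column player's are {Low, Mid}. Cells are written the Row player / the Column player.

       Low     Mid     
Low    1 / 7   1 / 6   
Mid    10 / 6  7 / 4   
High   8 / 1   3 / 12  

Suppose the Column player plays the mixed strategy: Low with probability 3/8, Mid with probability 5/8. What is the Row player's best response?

Compute the Row player's expected payoff from each pure strategy against the given mix.
Low: (3/8)·1 + (5/8)·1 = 1
Mid: (3/8)·10 + (5/8)·7 = 65/8
High: (3/8)·8 + (5/8)·3 = 39/8
Highest expected payoff is 65/8, from Mid.

Mid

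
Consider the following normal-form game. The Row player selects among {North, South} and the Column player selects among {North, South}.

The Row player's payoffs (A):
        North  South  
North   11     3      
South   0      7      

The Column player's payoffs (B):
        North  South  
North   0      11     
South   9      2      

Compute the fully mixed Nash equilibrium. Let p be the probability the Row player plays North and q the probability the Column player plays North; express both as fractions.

p = 7/18, q = 4/15

In a mixed NE each player is indifferent between their pure strategies, so the opponent's mix sets the indifference.
The Column player indifferent between North and South: p·0 + (1−p)·9 = p·11 + (1−p)·2 ⟹ 9 + (-9)p = 2 + 9p ⟹ p = 7/18.
The Row player indifferent between North and South: q·11 + (1−q)·3 = q·0 + (1−q)·7 ⟹ 3 + 8q = 7 + (-7)q ⟹ q = 4/15.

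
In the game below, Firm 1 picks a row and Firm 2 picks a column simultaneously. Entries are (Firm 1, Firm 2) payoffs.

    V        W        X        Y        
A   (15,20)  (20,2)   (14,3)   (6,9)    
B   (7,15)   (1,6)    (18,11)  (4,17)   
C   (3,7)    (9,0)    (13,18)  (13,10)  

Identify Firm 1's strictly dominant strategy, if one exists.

Check whether one of Firm 1's strategies beats all alternatives regardless of what the opponent does.
A is not dominant: against X, B gives 18 > 14.
B is not dominant: against V, A gives 15 > 7.
C is not dominant: against V, A gives 15 > 3.
No single strategy is best against every opponent action.

No strictly dominant strategy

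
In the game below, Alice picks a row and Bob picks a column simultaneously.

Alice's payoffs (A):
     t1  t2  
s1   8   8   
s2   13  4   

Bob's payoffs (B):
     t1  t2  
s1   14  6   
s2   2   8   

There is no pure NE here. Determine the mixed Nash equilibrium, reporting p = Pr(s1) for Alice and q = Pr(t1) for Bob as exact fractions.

In a mixed NE each player is indifferent between their pure strategies, so the opponent's mix sets the indifference.
Bob indifferent between t1 and t2: p·14 + (1−p)·2 = p·6 + (1−p)·8 ⟹ 2 + 12p = 8 + (-2)p ⟹ p = 3/7.
Alice indifferent between s1 and s2: q·8 + (1−q)·8 = q·13 + (1−q)·4 ⟹ 8 + 0q = 4 + 9q ⟹ q = 4/9.

p = 3/7, q = 4/9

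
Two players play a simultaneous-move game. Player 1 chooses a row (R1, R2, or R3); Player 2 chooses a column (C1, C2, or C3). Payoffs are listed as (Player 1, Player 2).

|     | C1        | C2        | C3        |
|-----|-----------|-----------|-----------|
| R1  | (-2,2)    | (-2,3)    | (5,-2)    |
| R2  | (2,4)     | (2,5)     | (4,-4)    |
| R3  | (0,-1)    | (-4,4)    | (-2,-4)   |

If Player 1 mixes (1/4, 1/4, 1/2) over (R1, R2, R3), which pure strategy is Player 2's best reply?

C2

Player 2's best reply maximizes expected payoff against the mix.
C1: (1/4)·2 + (1/4)·4 + (1/2)·(-1) = 1
C2: (1/4)·3 + (1/4)·5 + (1/2)·4 = 4
C3: (1/4)·(-2) + (1/4)·(-4) + (1/2)·(-4) = -7/2
Highest expected payoff is 4, from C2.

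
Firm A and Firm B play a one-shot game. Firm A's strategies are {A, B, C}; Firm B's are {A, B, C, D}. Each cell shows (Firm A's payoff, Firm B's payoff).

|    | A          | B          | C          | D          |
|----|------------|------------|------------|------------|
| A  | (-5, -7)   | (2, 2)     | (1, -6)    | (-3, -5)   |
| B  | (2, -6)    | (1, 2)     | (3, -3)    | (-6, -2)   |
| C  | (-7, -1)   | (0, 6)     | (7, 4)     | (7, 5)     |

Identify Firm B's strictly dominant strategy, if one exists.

B

Check whether one of Firm B's strategies beats all alternatives regardless of what the opponent does.
B strictly dominates: vs A: 2 > each of {-7, -6, -5}; vs B: 2 > each of {-6, -3, -2}; vs C: 6 > each of {-1, 4, 5}.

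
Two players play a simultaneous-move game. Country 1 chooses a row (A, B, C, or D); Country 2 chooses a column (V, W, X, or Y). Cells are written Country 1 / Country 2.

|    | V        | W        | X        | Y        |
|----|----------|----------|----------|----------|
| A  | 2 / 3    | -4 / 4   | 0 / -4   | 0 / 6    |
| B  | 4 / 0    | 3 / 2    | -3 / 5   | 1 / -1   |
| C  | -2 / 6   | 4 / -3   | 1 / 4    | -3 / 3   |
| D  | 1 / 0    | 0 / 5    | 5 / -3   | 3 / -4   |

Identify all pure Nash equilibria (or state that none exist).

A profile is a Nash equilibrium when each player is best-responding to the other.
Country 1's best responses — vs V: B (payoff 4); vs W: C (payoff 4); vs X: D (payoff 5); vs Y: D (payoff 3).
Country 2's best responses — vs A: Y (payoff 6); vs B: X (payoff 5); vs C: V (payoff 6); vs D: W (payoff 5).
No cell has both players best-responding. For instance, Country 1's best reply to X is D, but against D Country 2 prefers W over X.

No pure-strategy Nash equilibrium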